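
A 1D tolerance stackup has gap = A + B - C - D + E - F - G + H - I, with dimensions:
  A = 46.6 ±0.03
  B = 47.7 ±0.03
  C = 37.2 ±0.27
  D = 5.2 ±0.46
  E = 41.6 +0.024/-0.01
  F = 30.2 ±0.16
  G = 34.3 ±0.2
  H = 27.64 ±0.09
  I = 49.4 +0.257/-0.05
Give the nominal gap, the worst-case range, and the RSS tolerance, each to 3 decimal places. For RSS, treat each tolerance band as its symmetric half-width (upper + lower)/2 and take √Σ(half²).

Stack each dimension's contribution:
  +A: nom +46.600 → Σnom=46.600; wc +0.030/-0.030 → slack +0.030/-0.030; half-tol=0.030, Σhalf²=0.000900
  +B: nom +47.700 → Σnom=94.300; wc +0.030/-0.030 → slack +0.060/-0.060; half-tol=0.030, Σhalf²=0.001800
  -C: nom -37.200 → Σnom=57.100; wc +0.270/-0.270 → slack +0.330/-0.330; half-tol=0.270, Σhalf²=0.074700
  -D: nom -5.200 → Σnom=51.900; wc +0.460/-0.460 → slack +0.790/-0.790; half-tol=0.460, Σhalf²=0.286300
  +E: nom +41.600 → Σnom=93.500; wc +0.024/-0.010 → slack +0.814/-0.800; half-tol=0.017, Σhalf²=0.286589
  -F: nom -30.200 → Σnom=63.300; wc +0.160/-0.160 → slack +0.974/-0.960; half-tol=0.160, Σhalf²=0.312189
  -G: nom -34.300 → Σnom=29.000; wc +0.200/-0.200 → slack +1.174/-1.160; half-tol=0.200, Σhalf²=0.352189
  +H: nom +27.640 → Σnom=56.640; wc +0.090/-0.090 → slack +1.264/-1.250; half-tol=0.090, Σhalf²=0.360289
  -I: nom -49.400 → Σnom=7.240; wc +0.050/-0.257 → slack +1.314/-1.507; half-tol=0.153, Σhalf²=0.383851
Nominal = 7.240. Worst-case = [7.240 - 1.507, 7.240 + 1.314] = [5.733, 8.554]. RSS = √0.383851 = 0.620.

nominal=7.240 wc=[5.733,8.554] rss=0.620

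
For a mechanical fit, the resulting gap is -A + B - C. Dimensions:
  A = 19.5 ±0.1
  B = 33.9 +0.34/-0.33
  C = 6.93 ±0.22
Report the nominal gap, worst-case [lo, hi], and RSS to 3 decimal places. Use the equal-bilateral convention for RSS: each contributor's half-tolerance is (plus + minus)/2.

Stack each dimension's contribution:
  -A: nom -19.500 → Σnom=-19.500; wc +0.100/-0.100 → slack +0.100/-0.100; half-tol=0.100, Σhalf²=0.010000
  +B: nom +33.900 → Σnom=14.400; wc +0.340/-0.330 → slack +0.440/-0.430; half-tol=0.335, Σhalf²=0.122225
  -C: nom -6.930 → Σnom=7.470; wc +0.220/-0.220 → slack +0.660/-0.650; half-tol=0.220, Σhalf²=0.170625
Nominal = 7.470. Worst-case = [7.470 - 0.650, 7.470 + 0.660] = [6.820, 8.130]. RSS = √0.170625 = 0.413.

nominal=7.470 wc=[6.820,8.130] rss=0.413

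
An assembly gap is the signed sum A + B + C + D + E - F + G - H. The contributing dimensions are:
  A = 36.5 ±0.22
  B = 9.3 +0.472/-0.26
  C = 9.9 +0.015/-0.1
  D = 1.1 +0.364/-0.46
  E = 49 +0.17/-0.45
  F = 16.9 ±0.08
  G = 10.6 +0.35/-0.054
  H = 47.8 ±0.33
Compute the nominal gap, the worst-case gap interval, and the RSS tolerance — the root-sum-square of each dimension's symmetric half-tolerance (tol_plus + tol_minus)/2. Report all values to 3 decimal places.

Stack each dimension's contribution:
  +A: nom +36.500 → Σnom=36.500; wc +0.220/-0.220 → slack +0.220/-0.220; half-tol=0.220, Σhalf²=0.048400
  +B: nom +9.300 → Σnom=45.800; wc +0.472/-0.260 → slack +0.692/-0.480; half-tol=0.366, Σhalf²=0.182356
  +C: nom +9.900 → Σnom=55.700; wc +0.015/-0.100 → slack +0.707/-0.580; half-tol=0.058, Σhalf²=0.185662
  +D: nom +1.100 → Σnom=56.800; wc +0.364/-0.460 → slack +1.071/-1.040; half-tol=0.412, Σhalf²=0.355406
  +E: nom +49.000 → Σnom=105.800; wc +0.170/-0.450 → slack +1.241/-1.490; half-tol=0.310, Σhalf²=0.451506
  -F: nom -16.900 → Σnom=88.900; wc +0.080/-0.080 → slack +1.321/-1.570; half-tol=0.080, Σhalf²=0.457906
  +G: nom +10.600 → Σnom=99.500; wc +0.350/-0.054 → slack +1.671/-1.624; half-tol=0.202, Σhalf²=0.498710
  -H: nom -47.800 → Σnom=51.700; wc +0.330/-0.330 → slack +2.001/-1.954; half-tol=0.330, Σhalf²=0.607610
Nominal = 51.700. Worst-case = [51.700 - 1.954, 51.700 + 2.001] = [49.746, 53.701]. RSS = √0.607610 = 0.779.

nominal=51.700 wc=[49.746,53.701] rss=0.779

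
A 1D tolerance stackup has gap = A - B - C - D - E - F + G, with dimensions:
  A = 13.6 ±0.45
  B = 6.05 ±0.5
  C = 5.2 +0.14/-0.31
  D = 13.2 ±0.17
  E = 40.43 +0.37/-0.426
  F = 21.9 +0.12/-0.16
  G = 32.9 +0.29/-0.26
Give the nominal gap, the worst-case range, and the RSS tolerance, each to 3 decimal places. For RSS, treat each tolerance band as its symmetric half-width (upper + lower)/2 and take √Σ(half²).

Stack each dimension's contribution:
  +A: nom +13.600 → Σnom=13.600; wc +0.450/-0.450 → slack +0.450/-0.450; half-tol=0.450, Σhalf²=0.202500
  -B: nom -6.050 → Σnom=7.550; wc +0.500/-0.500 → slack +0.950/-0.950; half-tol=0.500, Σhalf²=0.452500
  -C: nom -5.200 → Σnom=2.350; wc +0.310/-0.140 → slack +1.260/-1.090; half-tol=0.225, Σhalf²=0.503125
  -D: nom -13.200 → Σnom=-10.850; wc +0.170/-0.170 → slack +1.430/-1.260; half-tol=0.170, Σhalf²=0.532025
  -E: nom -40.430 → Σnom=-51.280; wc +0.426/-0.370 → slack +1.856/-1.630; half-tol=0.398, Σhalf²=0.690429
  -F: nom -21.900 → Σnom=-73.180; wc +0.160/-0.120 → slack +2.016/-1.750; half-tol=0.140, Σhalf²=0.710029
  +G: nom +32.900 → Σnom=-40.280; wc +0.290/-0.260 → slack +2.306/-2.010; half-tol=0.275, Σhalf²=0.785654
Nominal = -40.280. Worst-case = [-40.280 - 2.010, -40.280 + 2.306] = [-42.290, -37.974]. RSS = √0.785654 = 0.886.

nominal=-40.280 wc=[-42.290,-37.974] rss=0.886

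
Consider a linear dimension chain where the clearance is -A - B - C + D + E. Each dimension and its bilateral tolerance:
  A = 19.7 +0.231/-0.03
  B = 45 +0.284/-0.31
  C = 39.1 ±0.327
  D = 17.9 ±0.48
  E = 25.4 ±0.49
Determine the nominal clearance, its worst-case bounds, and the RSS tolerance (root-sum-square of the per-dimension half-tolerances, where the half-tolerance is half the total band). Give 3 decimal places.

nominal=-60.500 wc=[-62.312,-58.863] rss=0.826

Stack each dimension's contribution:
  -A: nom -19.700 → Σnom=-19.700; wc +0.030/-0.231 → slack +0.030/-0.231; half-tol=0.131, Σhalf²=0.017030
  -B: nom -45.000 → Σnom=-64.700; wc +0.310/-0.284 → slack +0.340/-0.515; half-tol=0.297, Σhalf²=0.105239
  -C: nom -39.100 → Σnom=-103.800; wc +0.327/-0.327 → slack +0.667/-0.842; half-tol=0.327, Σhalf²=0.212168
  +D: nom +17.900 → Σnom=-85.900; wc +0.480/-0.480 → slack +1.147/-1.322; half-tol=0.480, Σhalf²=0.442568
  +E: nom +25.400 → Σnom=-60.500; wc +0.490/-0.490 → slack +1.637/-1.812; half-tol=0.490, Σhalf²=0.682668
Nominal = -60.500. Worst-case = [-60.500 - 1.812, -60.500 + 1.637] = [-62.312, -58.863]. RSS = √0.682668 = 0.826.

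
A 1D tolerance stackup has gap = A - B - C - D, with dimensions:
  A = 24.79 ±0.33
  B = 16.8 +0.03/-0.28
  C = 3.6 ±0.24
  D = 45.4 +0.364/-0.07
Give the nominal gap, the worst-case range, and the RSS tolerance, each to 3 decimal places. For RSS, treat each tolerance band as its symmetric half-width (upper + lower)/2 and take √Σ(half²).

Stack each dimension's contribution:
  +A: nom +24.790 → Σnom=24.790; wc +0.330/-0.330 → slack +0.330/-0.330; half-tol=0.330, Σhalf²=0.108900
  -B: nom -16.800 → Σnom=7.990; wc +0.280/-0.030 → slack +0.610/-0.360; half-tol=0.155, Σhalf²=0.132925
  -C: nom -3.600 → Σnom=4.390; wc +0.240/-0.240 → slack +0.850/-0.600; half-tol=0.240, Σhalf²=0.190525
  -D: nom -45.400 → Σnom=-41.010; wc +0.070/-0.364 → slack +0.920/-0.964; half-tol=0.217, Σhalf²=0.237614
Nominal = -41.010. Worst-case = [-41.010 - 0.964, -41.010 + 0.920] = [-41.974, -40.090]. RSS = √0.237614 = 0.487.

nominal=-41.010 wc=[-41.974,-40.090] rss=0.487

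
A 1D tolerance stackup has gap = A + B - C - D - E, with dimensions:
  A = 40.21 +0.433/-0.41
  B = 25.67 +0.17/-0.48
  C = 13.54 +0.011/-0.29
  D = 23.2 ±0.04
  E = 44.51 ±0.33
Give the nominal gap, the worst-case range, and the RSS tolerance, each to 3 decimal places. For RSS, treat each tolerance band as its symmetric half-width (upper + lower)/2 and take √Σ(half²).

Stack each dimension's contribution:
  +A: nom +40.210 → Σnom=40.210; wc +0.433/-0.410 → slack +0.433/-0.410; half-tol=0.421, Σhalf²=0.177662
  +B: nom +25.670 → Σnom=65.880; wc +0.170/-0.480 → slack +0.603/-0.890; half-tol=0.325, Σhalf²=0.283287
  -C: nom -13.540 → Σnom=52.340; wc +0.290/-0.011 → slack +0.893/-0.901; half-tol=0.150, Σhalf²=0.305937
  -D: nom -23.200 → Σnom=29.140; wc +0.040/-0.040 → slack +0.933/-0.941; half-tol=0.040, Σhalf²=0.307537
  -E: nom -44.510 → Σnom=-15.370; wc +0.330/-0.330 → slack +1.263/-1.271; half-tol=0.330, Σhalf²=0.416437
Nominal = -15.370. Worst-case = [-15.370 - 1.271, -15.370 + 1.263] = [-16.641, -14.107]. RSS = √0.416437 = 0.645.

nominal=-15.370 wc=[-16.641,-14.107] rss=0.645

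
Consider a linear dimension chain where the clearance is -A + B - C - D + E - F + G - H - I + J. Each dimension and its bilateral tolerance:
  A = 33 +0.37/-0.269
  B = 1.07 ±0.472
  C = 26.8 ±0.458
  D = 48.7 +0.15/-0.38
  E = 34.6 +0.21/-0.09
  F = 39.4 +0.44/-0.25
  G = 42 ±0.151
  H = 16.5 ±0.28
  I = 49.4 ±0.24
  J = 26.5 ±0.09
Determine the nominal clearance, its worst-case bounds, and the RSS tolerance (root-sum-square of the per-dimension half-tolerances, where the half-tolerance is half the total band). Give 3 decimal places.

Stack each dimension's contribution:
  -A: nom -33.000 → Σnom=-33.000; wc +0.269/-0.370 → slack +0.269/-0.370; half-tol=0.320, Σhalf²=0.102080
  +B: nom +1.070 → Σnom=-31.930; wc +0.472/-0.472 → slack +0.741/-0.842; half-tol=0.472, Σhalf²=0.324864
  -C: nom -26.800 → Σnom=-58.730; wc +0.458/-0.458 → slack +1.199/-1.300; half-tol=0.458, Σhalf²=0.534628
  -D: nom -48.700 → Σnom=-107.430; wc +0.380/-0.150 → slack +1.579/-1.450; half-tol=0.265, Σhalf²=0.604853
  +E: nom +34.600 → Σnom=-72.830; wc +0.210/-0.090 → slack +1.789/-1.540; half-tol=0.150, Σhalf²=0.627353
  -F: nom -39.400 → Σnom=-112.230; wc +0.250/-0.440 → slack +2.039/-1.980; half-tol=0.345, Σhalf²=0.746378
  +G: nom +42.000 → Σnom=-70.230; wc +0.151/-0.151 → slack +2.190/-2.131; half-tol=0.151, Σhalf²=0.769179
  -H: nom -16.500 → Σnom=-86.730; wc +0.280/-0.280 → slack +2.470/-2.411; half-tol=0.280, Σhalf²=0.847579
  -I: nom -49.400 → Σnom=-136.130; wc +0.240/-0.240 → slack +2.710/-2.651; half-tol=0.240, Σhalf²=0.905179
  +J: nom +26.500 → Σnom=-109.630; wc +0.090/-0.090 → slack +2.800/-2.741; half-tol=0.090, Σhalf²=0.913279
Nominal = -109.630. Worst-case = [-109.630 - 2.741, -109.630 + 2.800] = [-112.371, -106.830]. RSS = √0.913279 = 0.956.

nominal=-109.630 wc=[-112.371,-106.830] rss=0.956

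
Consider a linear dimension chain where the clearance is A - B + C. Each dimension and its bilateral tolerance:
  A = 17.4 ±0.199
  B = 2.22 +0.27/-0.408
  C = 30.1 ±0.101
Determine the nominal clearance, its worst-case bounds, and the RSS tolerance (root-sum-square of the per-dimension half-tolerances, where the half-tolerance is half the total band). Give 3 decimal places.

nominal=45.280 wc=[44.710,45.988] rss=0.406

Stack each dimension's contribution:
  +A: nom +17.400 → Σnom=17.400; wc +0.199/-0.199 → slack +0.199/-0.199; half-tol=0.199, Σhalf²=0.039601
  -B: nom -2.220 → Σnom=15.180; wc +0.408/-0.270 → slack +0.607/-0.469; half-tol=0.339, Σhalf²=0.154522
  +C: nom +30.100 → Σnom=45.280; wc +0.101/-0.101 → slack +0.708/-0.570; half-tol=0.101, Σhalf²=0.164723
Nominal = 45.280. Worst-case = [45.280 - 0.570, 45.280 + 0.708] = [44.710, 45.988]. RSS = √0.164723 = 0.406.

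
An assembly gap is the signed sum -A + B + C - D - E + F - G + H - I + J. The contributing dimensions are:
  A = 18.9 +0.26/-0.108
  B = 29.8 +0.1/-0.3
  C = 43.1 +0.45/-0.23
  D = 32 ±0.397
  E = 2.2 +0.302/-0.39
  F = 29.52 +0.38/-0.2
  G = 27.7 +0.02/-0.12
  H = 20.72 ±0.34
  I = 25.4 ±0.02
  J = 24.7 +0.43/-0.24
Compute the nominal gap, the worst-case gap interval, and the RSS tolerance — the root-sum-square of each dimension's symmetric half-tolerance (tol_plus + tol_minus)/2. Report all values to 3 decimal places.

Stack each dimension's contribution:
  -A: nom -18.900 → Σnom=-18.900; wc +0.108/-0.260 → slack +0.108/-0.260; half-tol=0.184, Σhalf²=0.033856
  +B: nom +29.800 → Σnom=10.900; wc +0.100/-0.300 → slack +0.208/-0.560; half-tol=0.200, Σhalf²=0.073856
  +C: nom +43.100 → Σnom=54.000; wc +0.450/-0.230 → slack +0.658/-0.790; half-tol=0.340, Σhalf²=0.189456
  -D: nom -32.000 → Σnom=22.000; wc +0.397/-0.397 → slack +1.055/-1.187; half-tol=0.397, Σhalf²=0.347065
  -E: nom -2.200 → Σnom=19.800; wc +0.390/-0.302 → slack +1.445/-1.489; half-tol=0.346, Σhalf²=0.466781
  +F: nom +29.520 → Σnom=49.320; wc +0.380/-0.200 → slack +1.825/-1.689; half-tol=0.290, Σhalf²=0.550881
  -G: nom -27.700 → Σnom=21.620; wc +0.120/-0.020 → slack +1.945/-1.709; half-tol=0.070, Σhalf²=0.555781
  +H: nom +20.720 → Σnom=42.340; wc +0.340/-0.340 → slack +2.285/-2.049; half-tol=0.340, Σhalf²=0.671381
  -I: nom -25.400 → Σnom=16.940; wc +0.020/-0.020 → slack +2.305/-2.069; half-tol=0.020, Σhalf²=0.671781
  +J: nom +24.700 → Σnom=41.640; wc +0.430/-0.240 → slack +2.735/-2.309; half-tol=0.335, Σhalf²=0.784006
Nominal = 41.640. Worst-case = [41.640 - 2.309, 41.640 + 2.735] = [39.331, 44.375]. RSS = √0.784006 = 0.885.

nominal=41.640 wc=[39.331,44.375] rss=0.885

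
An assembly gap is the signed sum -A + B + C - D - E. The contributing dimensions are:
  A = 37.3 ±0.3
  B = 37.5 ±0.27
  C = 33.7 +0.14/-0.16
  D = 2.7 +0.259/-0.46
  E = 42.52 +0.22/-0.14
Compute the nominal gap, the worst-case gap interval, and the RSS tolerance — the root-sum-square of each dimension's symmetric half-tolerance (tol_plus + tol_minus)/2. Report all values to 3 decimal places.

Stack each dimension's contribution:
  -A: nom -37.300 → Σnom=-37.300; wc +0.300/-0.300 → slack +0.300/-0.300; half-tol=0.300, Σhalf²=0.090000
  +B: nom +37.500 → Σnom=0.200; wc +0.270/-0.270 → slack +0.570/-0.570; half-tol=0.270, Σhalf²=0.162900
  +C: nom +33.700 → Σnom=33.900; wc +0.140/-0.160 → slack +0.710/-0.730; half-tol=0.150, Σhalf²=0.185400
  -D: nom -2.700 → Σnom=31.200; wc +0.460/-0.259 → slack +1.170/-0.989; half-tol=0.360, Σhalf²=0.314640
  -E: nom -42.520 → Σnom=-11.320; wc +0.140/-0.220 → slack +1.310/-1.209; half-tol=0.180, Σhalf²=0.347040
Nominal = -11.320. Worst-case = [-11.320 - 1.209, -11.320 + 1.310] = [-12.529, -10.010]. RSS = √0.347040 = 0.589.

nominal=-11.320 wc=[-12.529,-10.010] rss=0.589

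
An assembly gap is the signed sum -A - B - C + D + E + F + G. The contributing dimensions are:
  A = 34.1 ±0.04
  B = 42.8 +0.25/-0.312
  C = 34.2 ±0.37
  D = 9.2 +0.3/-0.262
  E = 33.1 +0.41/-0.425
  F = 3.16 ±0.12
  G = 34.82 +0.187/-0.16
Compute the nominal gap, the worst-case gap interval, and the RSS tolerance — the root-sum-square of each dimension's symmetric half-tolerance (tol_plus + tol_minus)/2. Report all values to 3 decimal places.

Stack each dimension's contribution:
  -A: nom -34.100 → Σnom=-34.100; wc +0.040/-0.040 → slack +0.040/-0.040; half-tol=0.040, Σhalf²=0.001600
  -B: nom -42.800 → Σnom=-76.900; wc +0.312/-0.250 → slack +0.352/-0.290; half-tol=0.281, Σhalf²=0.080561
  -C: nom -34.200 → Σnom=-111.100; wc +0.370/-0.370 → slack +0.722/-0.660; half-tol=0.370, Σhalf²=0.217461
  +D: nom +9.200 → Σnom=-101.900; wc +0.300/-0.262 → slack +1.022/-0.922; half-tol=0.281, Σhalf²=0.296422
  +E: nom +33.100 → Σnom=-68.800; wc +0.410/-0.425 → slack +1.432/-1.347; half-tol=0.417, Σhalf²=0.470728
  +F: nom +3.160 → Σnom=-65.640; wc +0.120/-0.120 → slack +1.552/-1.467; half-tol=0.120, Σhalf²=0.485128
  +G: nom +34.820 → Σnom=-30.820; wc +0.187/-0.160 → slack +1.739/-1.627; half-tol=0.173, Σhalf²=0.515231
Nominal = -30.820. Worst-case = [-30.820 - 1.627, -30.820 + 1.739] = [-32.447, -29.081]. RSS = √0.515231 = 0.718.

nominal=-30.820 wc=[-32.447,-29.081] rss=0.718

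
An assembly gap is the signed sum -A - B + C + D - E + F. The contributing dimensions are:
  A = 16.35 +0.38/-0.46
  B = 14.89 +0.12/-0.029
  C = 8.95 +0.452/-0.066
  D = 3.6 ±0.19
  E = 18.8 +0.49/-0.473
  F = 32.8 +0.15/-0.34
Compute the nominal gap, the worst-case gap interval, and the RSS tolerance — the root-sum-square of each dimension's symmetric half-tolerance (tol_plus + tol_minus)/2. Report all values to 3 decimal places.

Stack each dimension's contribution:
  -A: nom -16.350 → Σnom=-16.350; wc +0.460/-0.380 → slack +0.460/-0.380; half-tol=0.420, Σhalf²=0.176400
  -B: nom -14.890 → Σnom=-31.240; wc +0.029/-0.120 → slack +0.489/-0.500; half-tol=0.074, Σhalf²=0.181950
  +C: nom +8.950 → Σnom=-22.290; wc +0.452/-0.066 → slack +0.941/-0.566; half-tol=0.259, Σhalf²=0.249031
  +D: nom +3.600 → Σnom=-18.690; wc +0.190/-0.190 → slack +1.131/-0.756; half-tol=0.190, Σhalf²=0.285131
  -E: nom -18.800 → Σnom=-37.490; wc +0.473/-0.490 → slack +1.604/-1.246; half-tol=0.481, Σhalf²=0.516973
  +F: nom +32.800 → Σnom=-4.690; wc +0.150/-0.340 → slack +1.754/-1.586; half-tol=0.245, Σhalf²=0.576998
Nominal = -4.690. Worst-case = [-4.690 - 1.586, -4.690 + 1.754] = [-6.276, -2.936]. RSS = √0.576998 = 0.760.

nominal=-4.690 wc=[-6.276,-2.936] rss=0.760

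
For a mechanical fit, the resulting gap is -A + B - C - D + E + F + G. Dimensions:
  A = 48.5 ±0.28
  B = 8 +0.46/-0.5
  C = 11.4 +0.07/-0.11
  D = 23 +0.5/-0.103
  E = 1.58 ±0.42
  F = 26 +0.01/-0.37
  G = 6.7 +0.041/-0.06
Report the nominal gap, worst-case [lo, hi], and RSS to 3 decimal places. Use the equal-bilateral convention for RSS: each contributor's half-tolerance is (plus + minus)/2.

nominal=-40.620 wc=[-42.820,-39.196] rss=0.789

Stack each dimension's contribution:
  -A: nom -48.500 → Σnom=-48.500; wc +0.280/-0.280 → slack +0.280/-0.280; half-tol=0.280, Σhalf²=0.078400
  +B: nom +8.000 → Σnom=-40.500; wc +0.460/-0.500 → slack +0.740/-0.780; half-tol=0.480, Σhalf²=0.308800
  -C: nom -11.400 → Σnom=-51.900; wc +0.110/-0.070 → slack +0.850/-0.850; half-tol=0.090, Σhalf²=0.316900
  -D: nom -23.000 → Σnom=-74.900; wc +0.103/-0.500 → slack +0.953/-1.350; half-tol=0.301, Σhalf²=0.407802
  +E: nom +1.580 → Σnom=-73.320; wc +0.420/-0.420 → slack +1.373/-1.770; half-tol=0.420, Σhalf²=0.584202
  +F: nom +26.000 → Σnom=-47.320; wc +0.010/-0.370 → slack +1.383/-2.140; half-tol=0.190, Σhalf²=0.620302
  +G: nom +6.700 → Σnom=-40.620; wc +0.041/-0.060 → slack +1.424/-2.200; half-tol=0.051, Σhalf²=0.622853
Nominal = -40.620. Worst-case = [-40.620 - 2.200, -40.620 + 1.424] = [-42.820, -39.196]. RSS = √0.622853 = 0.789.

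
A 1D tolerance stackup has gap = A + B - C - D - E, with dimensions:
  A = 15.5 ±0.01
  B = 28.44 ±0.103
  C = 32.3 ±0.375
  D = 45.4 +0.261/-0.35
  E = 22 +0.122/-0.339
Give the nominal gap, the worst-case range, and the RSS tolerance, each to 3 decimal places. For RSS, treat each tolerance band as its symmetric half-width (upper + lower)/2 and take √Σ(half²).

Stack each dimension's contribution:
  +A: nom +15.500 → Σnom=15.500; wc +0.010/-0.010 → slack +0.010/-0.010; half-tol=0.010, Σhalf²=0.000100
  +B: nom +28.440 → Σnom=43.940; wc +0.103/-0.103 → slack +0.113/-0.113; half-tol=0.103, Σhalf²=0.010709
  -C: nom -32.300 → Σnom=11.640; wc +0.375/-0.375 → slack +0.488/-0.488; half-tol=0.375, Σhalf²=0.151334
  -D: nom -45.400 → Σnom=-33.760; wc +0.350/-0.261 → slack +0.838/-0.749; half-tol=0.305, Σhalf²=0.244664
  -E: nom -22.000 → Σnom=-55.760; wc +0.339/-0.122 → slack +1.177/-0.871; half-tol=0.231, Σhalf²=0.297794
Nominal = -55.760. Worst-case = [-55.760 - 0.871, -55.760 + 1.177] = [-56.631, -54.583]. RSS = √0.297794 = 0.546.

nominal=-55.760 wc=[-56.631,-54.583] rss=0.546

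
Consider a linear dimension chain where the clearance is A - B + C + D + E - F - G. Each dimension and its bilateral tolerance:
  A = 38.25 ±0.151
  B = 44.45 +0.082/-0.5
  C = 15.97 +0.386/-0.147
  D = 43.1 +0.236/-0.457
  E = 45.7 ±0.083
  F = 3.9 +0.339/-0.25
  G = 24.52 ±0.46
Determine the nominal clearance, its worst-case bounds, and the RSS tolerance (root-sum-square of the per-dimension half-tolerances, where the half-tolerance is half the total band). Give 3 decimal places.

nominal=70.150 wc=[68.431,72.216] rss=0.777

Stack each dimension's contribution:
  +A: nom +38.250 → Σnom=38.250; wc +0.151/-0.151 → slack +0.151/-0.151; half-tol=0.151, Σhalf²=0.022801
  -B: nom -44.450 → Σnom=-6.200; wc +0.500/-0.082 → slack +0.651/-0.233; half-tol=0.291, Σhalf²=0.107482
  +C: nom +15.970 → Σnom=9.770; wc +0.386/-0.147 → slack +1.037/-0.380; half-tol=0.267, Σhalf²=0.178504
  +D: nom +43.100 → Σnom=52.870; wc +0.236/-0.457 → slack +1.273/-0.837; half-tol=0.347, Σhalf²=0.298567
  +E: nom +45.700 → Σnom=98.570; wc +0.083/-0.083 → slack +1.356/-0.920; half-tol=0.083, Σhalf²=0.305455
  -F: nom -3.900 → Σnom=94.670; wc +0.250/-0.339 → slack +1.606/-1.259; half-tol=0.294, Σhalf²=0.392186
  -G: nom -24.520 → Σnom=70.150; wc +0.460/-0.460 → slack +2.066/-1.719; half-tol=0.460, Σhalf²=0.603786
Nominal = 70.150. Worst-case = [70.150 - 1.719, 70.150 + 2.066] = [68.431, 72.216]. RSS = √0.603786 = 0.777.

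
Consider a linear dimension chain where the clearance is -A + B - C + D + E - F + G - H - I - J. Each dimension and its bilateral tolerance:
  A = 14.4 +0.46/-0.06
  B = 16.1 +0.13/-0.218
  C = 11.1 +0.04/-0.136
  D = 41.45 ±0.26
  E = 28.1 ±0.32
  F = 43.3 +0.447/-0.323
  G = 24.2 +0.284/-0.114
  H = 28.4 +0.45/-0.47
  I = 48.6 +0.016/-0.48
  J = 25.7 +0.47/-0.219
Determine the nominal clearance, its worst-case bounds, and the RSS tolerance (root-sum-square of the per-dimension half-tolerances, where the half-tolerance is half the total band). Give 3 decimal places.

nominal=-61.650 wc=[-64.445,-58.968] rss=0.925

Stack each dimension's contribution:
  -A: nom -14.400 → Σnom=-14.400; wc +0.060/-0.460 → slack +0.060/-0.460; half-tol=0.260, Σhalf²=0.067600
  +B: nom +16.100 → Σnom=1.700; wc +0.130/-0.218 → slack +0.190/-0.678; half-tol=0.174, Σhalf²=0.097876
  -C: nom -11.100 → Σnom=-9.400; wc +0.136/-0.040 → slack +0.326/-0.718; half-tol=0.088, Σhalf²=0.105620
  +D: nom +41.450 → Σnom=32.050; wc +0.260/-0.260 → slack +0.586/-0.978; half-tol=0.260, Σhalf²=0.173220
  +E: nom +28.100 → Σnom=60.150; wc +0.320/-0.320 → slack +0.906/-1.298; half-tol=0.320, Σhalf²=0.275620
  -F: nom -43.300 → Σnom=16.850; wc +0.323/-0.447 → slack +1.229/-1.745; half-tol=0.385, Σhalf²=0.423845
  +G: nom +24.200 → Σnom=41.050; wc +0.284/-0.114 → slack +1.513/-1.859; half-tol=0.199, Σhalf²=0.463446
  -H: nom -28.400 → Σnom=12.650; wc +0.470/-0.450 → slack +1.983/-2.309; half-tol=0.460, Σhalf²=0.675046
  -I: nom -48.600 → Σnom=-35.950; wc +0.480/-0.016 → slack +2.463/-2.325; half-tol=0.248, Σhalf²=0.736550
  -J: nom -25.700 → Σnom=-61.650; wc +0.219/-0.470 → slack +2.682/-2.795; half-tol=0.344, Σhalf²=0.855230
Nominal = -61.650. Worst-case = [-61.650 - 2.795, -61.650 + 2.682] = [-64.445, -58.968]. RSS = √0.855230 = 0.925.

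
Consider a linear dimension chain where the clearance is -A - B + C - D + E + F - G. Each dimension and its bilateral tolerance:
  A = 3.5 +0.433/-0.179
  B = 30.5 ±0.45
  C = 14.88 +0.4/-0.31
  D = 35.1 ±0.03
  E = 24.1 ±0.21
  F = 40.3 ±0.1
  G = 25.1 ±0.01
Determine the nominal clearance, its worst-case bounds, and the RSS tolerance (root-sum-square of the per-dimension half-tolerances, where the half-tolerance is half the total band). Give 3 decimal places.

nominal=-14.920 wc=[-16.463,-13.541] rss=0.691

Stack each dimension's contribution:
  -A: nom -3.500 → Σnom=-3.500; wc +0.179/-0.433 → slack +0.179/-0.433; half-tol=0.306, Σhalf²=0.093636
  -B: nom -30.500 → Σnom=-34.000; wc +0.450/-0.450 → slack +0.629/-0.883; half-tol=0.450, Σhalf²=0.296136
  +C: nom +14.880 → Σnom=-19.120; wc +0.400/-0.310 → slack +1.029/-1.193; half-tol=0.355, Σhalf²=0.422161
  -D: nom -35.100 → Σnom=-54.220; wc +0.030/-0.030 → slack +1.059/-1.223; half-tol=0.030, Σhalf²=0.423061
  +E: nom +24.100 → Σnom=-30.120; wc +0.210/-0.210 → slack +1.269/-1.433; half-tol=0.210, Σhalf²=0.467161
  +F: nom +40.300 → Σnom=10.180; wc +0.100/-0.100 → slack +1.369/-1.533; half-tol=0.100, Σhalf²=0.477161
  -G: nom -25.100 → Σnom=-14.920; wc +0.010/-0.010 → slack +1.379/-1.543; half-tol=0.010, Σhalf²=0.477261
Nominal = -14.920. Worst-case = [-14.920 - 1.543, -14.920 + 1.379] = [-16.463, -13.541]. RSS = √0.477261 = 0.691.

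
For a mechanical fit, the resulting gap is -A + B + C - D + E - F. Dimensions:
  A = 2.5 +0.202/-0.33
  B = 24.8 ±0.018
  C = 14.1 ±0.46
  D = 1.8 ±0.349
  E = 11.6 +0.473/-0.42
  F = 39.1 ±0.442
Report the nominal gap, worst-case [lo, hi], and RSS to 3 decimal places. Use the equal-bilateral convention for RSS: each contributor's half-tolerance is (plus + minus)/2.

nominal=7.100 wc=[5.209,9.172] rss=0.894

Stack each dimension's contribution:
  -A: nom -2.500 → Σnom=-2.500; wc +0.330/-0.202 → slack +0.330/-0.202; half-tol=0.266, Σhalf²=0.070756
  +B: nom +24.800 → Σnom=22.300; wc +0.018/-0.018 → slack +0.348/-0.220; half-tol=0.018, Σhalf²=0.071080
  +C: nom +14.100 → Σnom=36.400; wc +0.460/-0.460 → slack +0.808/-0.680; half-tol=0.460, Σhalf²=0.282680
  -D: nom -1.800 → Σnom=34.600; wc +0.349/-0.349 → slack +1.157/-1.029; half-tol=0.349, Σhalf²=0.404481
  +E: nom +11.600 → Σnom=46.200; wc +0.473/-0.420 → slack +1.630/-1.449; half-tol=0.447, Σhalf²=0.603843
  -F: nom -39.100 → Σnom=7.100; wc +0.442/-0.442 → slack +2.072/-1.891; half-tol=0.442, Σhalf²=0.799207
Nominal = 7.100. Worst-case = [7.100 - 1.891, 7.100 + 2.072] = [5.209, 9.172]. RSS = √0.799207 = 0.894.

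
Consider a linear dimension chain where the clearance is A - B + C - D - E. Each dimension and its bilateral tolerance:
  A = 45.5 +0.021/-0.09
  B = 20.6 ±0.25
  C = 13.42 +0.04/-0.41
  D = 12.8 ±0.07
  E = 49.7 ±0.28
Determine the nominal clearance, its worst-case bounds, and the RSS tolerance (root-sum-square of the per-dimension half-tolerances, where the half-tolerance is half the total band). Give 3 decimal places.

nominal=-24.180 wc=[-25.280,-23.519] rss=0.447

Stack each dimension's contribution:
  +A: nom +45.500 → Σnom=45.500; wc +0.021/-0.090 → slack +0.021/-0.090; half-tol=0.056, Σhalf²=0.003080
  -B: nom -20.600 → Σnom=24.900; wc +0.250/-0.250 → slack +0.271/-0.340; half-tol=0.250, Σhalf²=0.065580
  +C: nom +13.420 → Σnom=38.320; wc +0.040/-0.410 → slack +0.311/-0.750; half-tol=0.225, Σhalf²=0.116205
  -D: nom -12.800 → Σnom=25.520; wc +0.070/-0.070 → slack +0.381/-0.820; half-tol=0.070, Σhalf²=0.121105
  -E: nom -49.700 → Σnom=-24.180; wc +0.280/-0.280 → slack +0.661/-1.100; half-tol=0.280, Σhalf²=0.199505
Nominal = -24.180. Worst-case = [-24.180 - 1.100, -24.180 + 0.661] = [-25.280, -23.519]. RSS = √0.199505 = 0.447.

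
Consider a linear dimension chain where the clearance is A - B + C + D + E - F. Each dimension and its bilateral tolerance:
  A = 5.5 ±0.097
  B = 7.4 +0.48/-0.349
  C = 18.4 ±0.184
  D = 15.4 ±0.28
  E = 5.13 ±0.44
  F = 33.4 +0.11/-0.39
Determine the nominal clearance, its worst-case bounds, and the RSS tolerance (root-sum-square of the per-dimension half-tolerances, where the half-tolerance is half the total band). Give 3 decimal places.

nominal=3.630 wc=[2.039,5.370] rss=0.741

Stack each dimension's contribution:
  +A: nom +5.500 → Σnom=5.500; wc +0.097/-0.097 → slack +0.097/-0.097; half-tol=0.097, Σhalf²=0.009409
  -B: nom -7.400 → Σnom=-1.900; wc +0.349/-0.480 → slack +0.446/-0.577; half-tol=0.414, Σhalf²=0.181219
  +C: nom +18.400 → Σnom=16.500; wc +0.184/-0.184 → slack +0.630/-0.761; half-tol=0.184, Σhalf²=0.215075
  +D: nom +15.400 → Σnom=31.900; wc +0.280/-0.280 → slack +0.910/-1.041; half-tol=0.280, Σhalf²=0.293475
  +E: nom +5.130 → Σnom=37.030; wc +0.440/-0.440 → slack +1.350/-1.481; half-tol=0.440, Σhalf²=0.487075
  -F: nom -33.400 → Σnom=3.630; wc +0.390/-0.110 → slack +1.740/-1.591; half-tol=0.250, Σhalf²=0.549575
Nominal = 3.630. Worst-case = [3.630 - 1.591, 3.630 + 1.740] = [2.039, 5.370]. RSS = √0.549575 = 0.741.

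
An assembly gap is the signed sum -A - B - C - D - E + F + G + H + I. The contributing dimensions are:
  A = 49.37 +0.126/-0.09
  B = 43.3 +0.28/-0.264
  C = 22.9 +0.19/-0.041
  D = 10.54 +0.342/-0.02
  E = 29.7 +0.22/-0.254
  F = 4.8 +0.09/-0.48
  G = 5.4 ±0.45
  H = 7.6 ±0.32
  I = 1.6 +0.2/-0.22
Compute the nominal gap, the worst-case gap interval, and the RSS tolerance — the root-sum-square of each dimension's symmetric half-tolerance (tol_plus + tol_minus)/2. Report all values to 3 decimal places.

nominal=-136.410 wc=[-139.038,-134.681] rss=0.786

Stack each dimension's contribution:
  -A: nom -49.370 → Σnom=-49.370; wc +0.090/-0.126 → slack +0.090/-0.126; half-tol=0.108, Σhalf²=0.011664
  -B: nom -43.300 → Σnom=-92.670; wc +0.264/-0.280 → slack +0.354/-0.406; half-tol=0.272, Σhalf²=0.085648
  -C: nom -22.900 → Σnom=-115.570; wc +0.041/-0.190 → slack +0.395/-0.596; half-tol=0.116, Σhalf²=0.098988
  -D: nom -10.540 → Σnom=-126.110; wc +0.020/-0.342 → slack +0.415/-0.938; half-tol=0.181, Σhalf²=0.131749
  -E: nom -29.700 → Σnom=-155.810; wc +0.254/-0.220 → slack +0.669/-1.158; half-tol=0.237, Σhalf²=0.187918
  +F: nom +4.800 → Σnom=-151.010; wc +0.090/-0.480 → slack +0.759/-1.638; half-tol=0.285, Σhalf²=0.269143
  +G: nom +5.400 → Σnom=-145.610; wc +0.450/-0.450 → slack +1.209/-2.088; half-tol=0.450, Σhalf²=0.471643
  +H: nom +7.600 → Σnom=-138.010; wc +0.320/-0.320 → slack +1.529/-2.408; half-tol=0.320, Σhalf²=0.574043
  +I: nom +1.600 → Σnom=-136.410; wc +0.200/-0.220 → slack +1.729/-2.628; half-tol=0.210, Σhalf²=0.618143
Nominal = -136.410. Worst-case = [-136.410 - 2.628, -136.410 + 1.729] = [-139.038, -134.681]. RSS = √0.618143 = 0.786.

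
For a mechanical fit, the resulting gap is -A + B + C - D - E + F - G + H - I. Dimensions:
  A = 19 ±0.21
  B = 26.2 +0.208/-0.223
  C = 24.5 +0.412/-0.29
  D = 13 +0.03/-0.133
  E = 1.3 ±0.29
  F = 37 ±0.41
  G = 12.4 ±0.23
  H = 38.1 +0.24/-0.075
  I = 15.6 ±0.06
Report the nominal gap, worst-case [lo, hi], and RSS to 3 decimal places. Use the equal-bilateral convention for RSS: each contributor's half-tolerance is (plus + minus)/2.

nominal=64.500 wc=[62.682,66.693] rss=0.744

Stack each dimension's contribution:
  -A: nom -19.000 → Σnom=-19.000; wc +0.210/-0.210 → slack +0.210/-0.210; half-tol=0.210, Σhalf²=0.044100
  +B: nom +26.200 → Σnom=7.200; wc +0.208/-0.223 → slack +0.418/-0.433; half-tol=0.215, Σhalf²=0.090540
  +C: nom +24.500 → Σnom=31.700; wc +0.412/-0.290 → slack +0.830/-0.723; half-tol=0.351, Σhalf²=0.213741
  -D: nom -13.000 → Σnom=18.700; wc +0.133/-0.030 → slack +0.963/-0.753; half-tol=0.082, Σhalf²=0.220383
  -E: nom -1.300 → Σnom=17.400; wc +0.290/-0.290 → slack +1.253/-1.043; half-tol=0.290, Σhalf²=0.304483
  +F: nom +37.000 → Σnom=54.400; wc +0.410/-0.410 → slack +1.663/-1.453; half-tol=0.410, Σhalf²=0.472583
  -G: nom -12.400 → Σnom=42.000; wc +0.230/-0.230 → slack +1.893/-1.683; half-tol=0.230, Σhalf²=0.525483
  +H: nom +38.100 → Σnom=80.100; wc +0.240/-0.075 → slack +2.133/-1.758; half-tol=0.158, Σhalf²=0.550290
  -I: nom -15.600 → Σnom=64.500; wc +0.060/-0.060 → slack +2.193/-1.818; half-tol=0.060, Σhalf²=0.553890
Nominal = 64.500. Worst-case = [64.500 - 1.818, 64.500 + 2.193] = [62.682, 66.693]. RSS = √0.553890 = 0.744.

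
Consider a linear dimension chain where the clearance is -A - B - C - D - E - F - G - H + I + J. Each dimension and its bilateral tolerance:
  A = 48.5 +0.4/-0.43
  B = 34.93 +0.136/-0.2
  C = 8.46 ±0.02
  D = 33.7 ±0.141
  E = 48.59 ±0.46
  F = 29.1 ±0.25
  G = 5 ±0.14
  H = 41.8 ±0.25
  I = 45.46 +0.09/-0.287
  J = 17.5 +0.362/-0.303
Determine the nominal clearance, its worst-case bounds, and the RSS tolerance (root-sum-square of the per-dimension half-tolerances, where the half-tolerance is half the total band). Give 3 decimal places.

Stack each dimension's contribution:
  -A: nom -48.500 → Σnom=-48.500; wc +0.430/-0.400 → slack +0.430/-0.400; half-tol=0.415, Σhalf²=0.172225
  -B: nom -34.930 → Σnom=-83.430; wc +0.200/-0.136 → slack +0.630/-0.536; half-tol=0.168, Σhalf²=0.200449
  -C: nom -8.460 → Σnom=-91.890; wc +0.020/-0.020 → slack +0.650/-0.556; half-tol=0.020, Σhalf²=0.200849
  -D: nom -33.700 → Σnom=-125.590; wc +0.141/-0.141 → slack +0.791/-0.697; half-tol=0.141, Σhalf²=0.220730
  -E: nom -48.590 → Σnom=-174.180; wc +0.460/-0.460 → slack +1.251/-1.157; half-tol=0.460, Σhalf²=0.432330
  -F: nom -29.100 → Σnom=-203.280; wc +0.250/-0.250 → slack +1.501/-1.407; half-tol=0.250, Σhalf²=0.494830
  -G: nom -5.000 → Σnom=-208.280; wc +0.140/-0.140 → slack +1.641/-1.547; half-tol=0.140, Σhalf²=0.514430
  -H: nom -41.800 → Σnom=-250.080; wc +0.250/-0.250 → slack +1.891/-1.797; half-tol=0.250, Σhalf²=0.576930
  +I: nom +45.460 → Σnom=-204.620; wc +0.090/-0.287 → slack +1.981/-2.084; half-tol=0.189, Σhalf²=0.612462
  +J: nom +17.500 → Σnom=-187.120; wc +0.362/-0.303 → slack +2.343/-2.387; half-tol=0.333, Σhalf²=0.723019
Nominal = -187.120. Worst-case = [-187.120 - 2.387, -187.120 + 2.343] = [-189.507, -184.777]. RSS = √0.723019 = 0.850.

nominal=-187.120 wc=[-189.507,-184.777] rss=0.850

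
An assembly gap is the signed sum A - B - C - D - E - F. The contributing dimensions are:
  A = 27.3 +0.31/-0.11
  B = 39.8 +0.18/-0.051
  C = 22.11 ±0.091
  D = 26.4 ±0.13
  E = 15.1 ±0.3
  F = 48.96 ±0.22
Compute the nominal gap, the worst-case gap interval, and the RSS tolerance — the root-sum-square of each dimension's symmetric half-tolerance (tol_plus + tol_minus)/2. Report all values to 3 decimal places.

Stack each dimension's contribution:
  +A: nom +27.300 → Σnom=27.300; wc +0.310/-0.110 → slack +0.310/-0.110; half-tol=0.210, Σhalf²=0.044100
  -B: nom -39.800 → Σnom=-12.500; wc +0.051/-0.180 → slack +0.361/-0.290; half-tol=0.115, Σhalf²=0.057440
  -C: nom -22.110 → Σnom=-34.610; wc +0.091/-0.091 → slack +0.452/-0.381; half-tol=0.091, Σhalf²=0.065721
  -D: nom -26.400 → Σnom=-61.010; wc +0.130/-0.130 → slack +0.582/-0.511; half-tol=0.130, Σhalf²=0.082621
  -E: nom -15.100 → Σnom=-76.110; wc +0.300/-0.300 → slack +0.882/-0.811; half-tol=0.300, Σhalf²=0.172621
  -F: nom -48.960 → Σnom=-125.070; wc +0.220/-0.220 → slack +1.102/-1.031; half-tol=0.220, Σhalf²=0.221021
Nominal = -125.070. Worst-case = [-125.070 - 1.031, -125.070 + 1.102] = [-126.101, -123.968]. RSS = √0.221021 = 0.470.

nominal=-125.070 wc=[-126.101,-123.968] rss=0.470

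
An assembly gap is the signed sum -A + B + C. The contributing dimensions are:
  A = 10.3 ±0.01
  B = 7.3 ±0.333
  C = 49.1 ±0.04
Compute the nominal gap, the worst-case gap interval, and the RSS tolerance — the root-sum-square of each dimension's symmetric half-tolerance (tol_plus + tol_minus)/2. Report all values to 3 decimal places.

Stack each dimension's contribution:
  -A: nom -10.300 → Σnom=-10.300; wc +0.010/-0.010 → slack +0.010/-0.010; half-tol=0.010, Σhalf²=0.000100
  +B: nom +7.300 → Σnom=-3.000; wc +0.333/-0.333 → slack +0.343/-0.343; half-tol=0.333, Σhalf²=0.110989
  +C: nom +49.100 → Σnom=46.100; wc +0.040/-0.040 → slack +0.383/-0.383; half-tol=0.040, Σhalf²=0.112589
Nominal = 46.100. Worst-case = [46.100 - 0.383, 46.100 + 0.383] = [45.717, 46.483]. RSS = √0.112589 = 0.336.

nominal=46.100 wc=[45.717,46.483] rss=0.336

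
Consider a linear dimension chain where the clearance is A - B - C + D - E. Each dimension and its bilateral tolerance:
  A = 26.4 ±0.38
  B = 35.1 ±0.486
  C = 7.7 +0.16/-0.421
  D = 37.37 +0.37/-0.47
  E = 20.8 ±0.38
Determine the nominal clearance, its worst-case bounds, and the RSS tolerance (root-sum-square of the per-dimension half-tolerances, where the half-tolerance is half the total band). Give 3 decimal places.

nominal=0.170 wc=[-1.706,2.207] rss=0.886

Stack each dimension's contribution:
  +A: nom +26.400 → Σnom=26.400; wc +0.380/-0.380 → slack +0.380/-0.380; half-tol=0.380, Σhalf²=0.144400
  -B: nom -35.100 → Σnom=-8.700; wc +0.486/-0.486 → slack +0.866/-0.866; half-tol=0.486, Σhalf²=0.380596
  -C: nom -7.700 → Σnom=-16.400; wc +0.421/-0.160 → slack +1.287/-1.026; half-tol=0.290, Σhalf²=0.464986
  +D: nom +37.370 → Σnom=20.970; wc +0.370/-0.470 → slack +1.657/-1.496; half-tol=0.420, Σhalf²=0.641386
  -E: nom -20.800 → Σnom=0.170; wc +0.380/-0.380 → slack +2.037/-1.876; half-tol=0.380, Σhalf²=0.785786
Nominal = 0.170. Worst-case = [0.170 - 1.876, 0.170 + 2.037] = [-1.706, 2.207]. RSS = √0.785786 = 0.886.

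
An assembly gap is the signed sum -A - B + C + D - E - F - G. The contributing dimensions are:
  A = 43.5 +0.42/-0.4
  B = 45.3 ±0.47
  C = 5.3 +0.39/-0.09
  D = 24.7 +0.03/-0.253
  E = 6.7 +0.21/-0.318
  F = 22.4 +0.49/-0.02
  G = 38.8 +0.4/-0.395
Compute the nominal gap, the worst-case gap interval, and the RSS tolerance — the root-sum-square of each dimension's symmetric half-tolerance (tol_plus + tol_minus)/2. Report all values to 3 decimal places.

nominal=-126.700 wc=[-129.033,-124.677] rss=0.871

Stack each dimension's contribution:
  -A: nom -43.500 → Σnom=-43.500; wc +0.400/-0.420 → slack +0.400/-0.420; half-tol=0.410, Σhalf²=0.168100
  -B: nom -45.300 → Σnom=-88.800; wc +0.470/-0.470 → slack +0.870/-0.890; half-tol=0.470, Σhalf²=0.389000
  +C: nom +5.300 → Σnom=-83.500; wc +0.390/-0.090 → slack +1.260/-0.980; half-tol=0.240, Σhalf²=0.446600
  +D: nom +24.700 → Σnom=-58.800; wc +0.030/-0.253 → slack +1.290/-1.233; half-tol=0.142, Σhalf²=0.466622
  -E: nom -6.700 → Σnom=-65.500; wc +0.318/-0.210 → slack +1.608/-1.443; half-tol=0.264, Σhalf²=0.536318
  -F: nom -22.400 → Σnom=-87.900; wc +0.020/-0.490 → slack +1.628/-1.933; half-tol=0.255, Σhalf²=0.601343
  -G: nom -38.800 → Σnom=-126.700; wc +0.395/-0.400 → slack +2.023/-2.333; half-tol=0.398, Σhalf²=0.759350
Nominal = -126.700. Worst-case = [-126.700 - 2.333, -126.700 + 2.023] = [-129.033, -124.677]. RSS = √0.759350 = 0.871.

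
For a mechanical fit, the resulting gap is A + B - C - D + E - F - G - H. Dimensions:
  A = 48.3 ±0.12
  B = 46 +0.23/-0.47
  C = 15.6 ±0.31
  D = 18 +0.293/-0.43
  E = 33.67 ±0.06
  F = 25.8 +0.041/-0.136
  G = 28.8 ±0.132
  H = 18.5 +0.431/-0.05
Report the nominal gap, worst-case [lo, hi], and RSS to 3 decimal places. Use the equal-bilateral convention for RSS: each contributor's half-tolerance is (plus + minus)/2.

nominal=21.270 wc=[19.413,22.738] rss=0.671

Stack each dimension's contribution:
  +A: nom +48.300 → Σnom=48.300; wc +0.120/-0.120 → slack +0.120/-0.120; half-tol=0.120, Σhalf²=0.014400
  +B: nom +46.000 → Σnom=94.300; wc +0.230/-0.470 → slack +0.350/-0.590; half-tol=0.350, Σhalf²=0.136900
  -C: nom -15.600 → Σnom=78.700; wc +0.310/-0.310 → slack +0.660/-0.900; half-tol=0.310, Σhalf²=0.233000
  -D: nom -18.000 → Σnom=60.700; wc +0.430/-0.293 → slack +1.090/-1.193; half-tol=0.361, Σhalf²=0.363682
  +E: nom +33.670 → Σnom=94.370; wc +0.060/-0.060 → slack +1.150/-1.253; half-tol=0.060, Σhalf²=0.367282
  -F: nom -25.800 → Σnom=68.570; wc +0.136/-0.041 → slack +1.286/-1.294; half-tol=0.089, Σhalf²=0.375114
  -G: nom -28.800 → Σnom=39.770; wc +0.132/-0.132 → slack +1.418/-1.426; half-tol=0.132, Σhalf²=0.392538
  -H: nom -18.500 → Σnom=21.270; wc +0.050/-0.431 → slack +1.468/-1.857; half-tol=0.240, Σhalf²=0.450379
Nominal = 21.270. Worst-case = [21.270 - 1.857, 21.270 + 1.468] = [19.413, 22.738]. RSS = √0.450379 = 0.671.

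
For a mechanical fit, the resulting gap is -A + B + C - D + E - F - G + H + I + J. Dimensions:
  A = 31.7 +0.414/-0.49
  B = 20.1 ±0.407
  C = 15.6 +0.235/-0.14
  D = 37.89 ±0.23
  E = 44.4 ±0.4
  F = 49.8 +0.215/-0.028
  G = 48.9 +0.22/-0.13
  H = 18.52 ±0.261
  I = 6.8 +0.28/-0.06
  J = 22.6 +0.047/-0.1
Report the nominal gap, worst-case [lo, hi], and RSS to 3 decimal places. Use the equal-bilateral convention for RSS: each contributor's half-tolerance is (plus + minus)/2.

Stack each dimension's contribution:
  -A: nom -31.700 → Σnom=-31.700; wc +0.490/-0.414 → slack +0.490/-0.414; half-tol=0.452, Σhalf²=0.204304
  +B: nom +20.100 → Σnom=-11.600; wc +0.407/-0.407 → slack +0.897/-0.821; half-tol=0.407, Σhalf²=0.369953
  +C: nom +15.600 → Σnom=4.000; wc +0.235/-0.140 → slack +1.132/-0.961; half-tol=0.188, Σhalf²=0.405109
  -D: nom -37.890 → Σnom=-33.890; wc +0.230/-0.230 → slack +1.362/-1.191; half-tol=0.230, Σhalf²=0.458009
  +E: nom +44.400 → Σnom=10.510; wc +0.400/-0.400 → slack +1.762/-1.591; half-tol=0.400, Σhalf²=0.618009
  -F: nom -49.800 → Σnom=-39.290; wc +0.028/-0.215 → slack +1.790/-1.806; half-tol=0.121, Σhalf²=0.632772
  -G: nom -48.900 → Σnom=-88.190; wc +0.130/-0.220 → slack +1.920/-2.026; half-tol=0.175, Σhalf²=0.663397
  +H: nom +18.520 → Σnom=-69.670; wc +0.261/-0.261 → slack +2.181/-2.287; half-tol=0.261, Σhalf²=0.731518
  +I: nom +6.800 → Σnom=-62.870; wc +0.280/-0.060 → slack +2.461/-2.347; half-tol=0.170, Σhalf²=0.760418
  +J: nom +22.600 → Σnom=-40.270; wc +0.047/-0.100 → slack +2.508/-2.447; half-tol=0.074, Σhalf²=0.765820
Nominal = -40.270. Worst-case = [-40.270 - 2.447, -40.270 + 2.508] = [-42.717, -37.762]. RSS = √0.765820 = 0.875.

nominal=-40.270 wc=[-42.717,-37.762] rss=0.875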